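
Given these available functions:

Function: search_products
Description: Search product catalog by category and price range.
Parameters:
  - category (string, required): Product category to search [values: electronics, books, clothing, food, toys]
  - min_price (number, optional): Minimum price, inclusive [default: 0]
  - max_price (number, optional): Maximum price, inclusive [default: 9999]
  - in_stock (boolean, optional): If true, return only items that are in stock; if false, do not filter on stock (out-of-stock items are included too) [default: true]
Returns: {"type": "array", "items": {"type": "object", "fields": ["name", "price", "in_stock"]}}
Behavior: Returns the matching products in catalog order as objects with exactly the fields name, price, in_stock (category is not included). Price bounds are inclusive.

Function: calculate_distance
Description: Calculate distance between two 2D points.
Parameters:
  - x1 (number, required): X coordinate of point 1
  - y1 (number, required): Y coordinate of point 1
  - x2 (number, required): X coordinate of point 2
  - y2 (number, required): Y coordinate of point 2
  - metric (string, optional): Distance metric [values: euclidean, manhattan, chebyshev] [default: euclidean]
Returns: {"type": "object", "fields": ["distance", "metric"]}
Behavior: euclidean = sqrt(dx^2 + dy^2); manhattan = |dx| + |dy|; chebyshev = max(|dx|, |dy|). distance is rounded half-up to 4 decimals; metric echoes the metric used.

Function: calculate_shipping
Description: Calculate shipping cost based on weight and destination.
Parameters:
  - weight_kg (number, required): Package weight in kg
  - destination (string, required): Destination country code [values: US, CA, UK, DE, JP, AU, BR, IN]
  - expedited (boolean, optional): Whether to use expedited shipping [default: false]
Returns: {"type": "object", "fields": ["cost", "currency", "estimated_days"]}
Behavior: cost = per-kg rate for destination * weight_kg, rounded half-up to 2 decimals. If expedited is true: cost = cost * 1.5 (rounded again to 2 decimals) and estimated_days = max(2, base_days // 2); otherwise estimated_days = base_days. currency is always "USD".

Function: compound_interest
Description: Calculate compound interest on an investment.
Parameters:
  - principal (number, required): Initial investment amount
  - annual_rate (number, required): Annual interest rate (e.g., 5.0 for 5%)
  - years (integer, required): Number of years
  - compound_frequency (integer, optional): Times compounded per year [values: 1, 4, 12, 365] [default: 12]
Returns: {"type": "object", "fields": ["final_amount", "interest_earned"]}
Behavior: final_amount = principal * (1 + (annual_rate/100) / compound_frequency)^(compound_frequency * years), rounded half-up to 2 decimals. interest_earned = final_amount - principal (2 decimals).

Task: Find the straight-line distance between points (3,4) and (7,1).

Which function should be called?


The task needs a function whose description is: Calculate distance between two 2D points.
calculate_distance


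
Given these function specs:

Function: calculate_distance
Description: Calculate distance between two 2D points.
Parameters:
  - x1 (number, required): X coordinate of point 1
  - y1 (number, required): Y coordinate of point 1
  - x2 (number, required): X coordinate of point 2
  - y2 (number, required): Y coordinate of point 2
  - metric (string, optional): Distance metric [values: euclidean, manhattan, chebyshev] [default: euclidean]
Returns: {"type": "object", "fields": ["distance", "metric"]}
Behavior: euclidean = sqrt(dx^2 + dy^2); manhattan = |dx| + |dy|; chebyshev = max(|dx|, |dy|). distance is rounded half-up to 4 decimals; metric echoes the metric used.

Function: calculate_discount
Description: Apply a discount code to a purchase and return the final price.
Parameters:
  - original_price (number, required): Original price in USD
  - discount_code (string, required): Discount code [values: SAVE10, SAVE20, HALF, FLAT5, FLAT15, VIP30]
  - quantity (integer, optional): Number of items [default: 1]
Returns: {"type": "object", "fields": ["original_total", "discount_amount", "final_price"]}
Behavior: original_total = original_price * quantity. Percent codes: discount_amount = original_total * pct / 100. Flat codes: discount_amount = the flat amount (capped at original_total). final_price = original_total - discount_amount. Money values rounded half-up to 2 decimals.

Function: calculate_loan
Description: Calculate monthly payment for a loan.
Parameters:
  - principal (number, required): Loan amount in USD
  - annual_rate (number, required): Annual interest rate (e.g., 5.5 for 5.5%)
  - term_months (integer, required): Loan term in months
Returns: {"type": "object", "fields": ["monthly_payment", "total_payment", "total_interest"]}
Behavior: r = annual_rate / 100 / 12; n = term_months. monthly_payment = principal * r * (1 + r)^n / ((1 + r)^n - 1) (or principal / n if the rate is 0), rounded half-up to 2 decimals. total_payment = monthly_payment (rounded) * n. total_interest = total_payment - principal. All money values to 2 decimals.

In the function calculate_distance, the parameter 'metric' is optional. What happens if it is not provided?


The calculate_distance spec declares:
  - metric (string, optional): Distance metric [values: euclidean, manhattan, chebyshev] [default: euclidean]
It defaults to euclidean


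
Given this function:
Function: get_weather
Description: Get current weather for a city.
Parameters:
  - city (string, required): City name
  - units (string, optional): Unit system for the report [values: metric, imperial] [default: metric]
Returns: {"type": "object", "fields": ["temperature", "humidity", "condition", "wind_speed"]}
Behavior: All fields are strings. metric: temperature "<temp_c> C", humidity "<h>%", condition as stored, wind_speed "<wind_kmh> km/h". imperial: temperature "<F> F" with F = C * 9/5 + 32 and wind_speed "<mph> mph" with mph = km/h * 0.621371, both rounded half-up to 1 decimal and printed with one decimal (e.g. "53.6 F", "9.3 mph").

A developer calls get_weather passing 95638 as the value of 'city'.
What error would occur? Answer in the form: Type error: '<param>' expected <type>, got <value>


Spec: 'city' is declared as string; 95638 is an integer.
Type error: 'city' expected string, got 95638


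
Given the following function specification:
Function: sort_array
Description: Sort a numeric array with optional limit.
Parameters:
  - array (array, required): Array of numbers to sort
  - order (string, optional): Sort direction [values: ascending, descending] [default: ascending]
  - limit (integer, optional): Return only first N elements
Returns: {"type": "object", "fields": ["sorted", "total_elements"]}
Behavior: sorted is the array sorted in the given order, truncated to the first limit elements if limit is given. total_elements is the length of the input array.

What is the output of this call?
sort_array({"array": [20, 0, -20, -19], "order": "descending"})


sorted descending: [20, 0, -19, -20]
total_elements = len(input) = 4
Output:
{"sorted": [20, 0, -19, -20], "total_elements": 4}


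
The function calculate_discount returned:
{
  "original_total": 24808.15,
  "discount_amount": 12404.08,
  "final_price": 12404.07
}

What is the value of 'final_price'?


12404.07


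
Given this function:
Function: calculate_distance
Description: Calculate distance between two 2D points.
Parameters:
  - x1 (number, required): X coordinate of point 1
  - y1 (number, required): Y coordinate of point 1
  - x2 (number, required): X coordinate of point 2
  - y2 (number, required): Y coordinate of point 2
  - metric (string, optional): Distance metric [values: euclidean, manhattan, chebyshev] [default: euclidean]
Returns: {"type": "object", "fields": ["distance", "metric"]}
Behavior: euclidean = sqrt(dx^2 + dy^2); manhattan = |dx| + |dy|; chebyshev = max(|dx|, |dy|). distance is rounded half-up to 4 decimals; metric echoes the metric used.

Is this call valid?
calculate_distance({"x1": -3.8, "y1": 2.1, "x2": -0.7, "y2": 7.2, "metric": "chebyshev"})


Checking all required parameters present and types match... All valid.
Valid


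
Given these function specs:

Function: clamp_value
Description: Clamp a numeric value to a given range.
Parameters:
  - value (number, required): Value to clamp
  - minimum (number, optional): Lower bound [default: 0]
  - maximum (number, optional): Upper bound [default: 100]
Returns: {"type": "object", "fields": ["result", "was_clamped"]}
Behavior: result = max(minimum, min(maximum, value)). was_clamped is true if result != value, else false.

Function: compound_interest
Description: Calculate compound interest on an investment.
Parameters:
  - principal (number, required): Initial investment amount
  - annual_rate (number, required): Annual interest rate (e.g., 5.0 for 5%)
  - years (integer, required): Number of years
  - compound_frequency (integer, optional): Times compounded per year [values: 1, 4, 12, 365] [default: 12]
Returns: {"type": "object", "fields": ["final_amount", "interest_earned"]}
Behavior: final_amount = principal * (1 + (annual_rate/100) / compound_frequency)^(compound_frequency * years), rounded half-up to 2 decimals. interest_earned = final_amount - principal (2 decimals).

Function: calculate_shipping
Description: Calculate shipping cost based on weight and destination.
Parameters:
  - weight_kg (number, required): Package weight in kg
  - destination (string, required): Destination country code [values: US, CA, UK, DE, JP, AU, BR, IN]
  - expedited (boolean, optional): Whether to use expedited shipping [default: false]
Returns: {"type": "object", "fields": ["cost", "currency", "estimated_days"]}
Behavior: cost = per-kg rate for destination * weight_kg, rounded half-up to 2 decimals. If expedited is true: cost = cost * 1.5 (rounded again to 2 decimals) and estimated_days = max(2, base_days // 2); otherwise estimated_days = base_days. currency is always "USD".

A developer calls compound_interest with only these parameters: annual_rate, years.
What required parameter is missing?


Required parameters: principal, annual_rate, years
Provided: annual_rate, years
Missing: principal
principal


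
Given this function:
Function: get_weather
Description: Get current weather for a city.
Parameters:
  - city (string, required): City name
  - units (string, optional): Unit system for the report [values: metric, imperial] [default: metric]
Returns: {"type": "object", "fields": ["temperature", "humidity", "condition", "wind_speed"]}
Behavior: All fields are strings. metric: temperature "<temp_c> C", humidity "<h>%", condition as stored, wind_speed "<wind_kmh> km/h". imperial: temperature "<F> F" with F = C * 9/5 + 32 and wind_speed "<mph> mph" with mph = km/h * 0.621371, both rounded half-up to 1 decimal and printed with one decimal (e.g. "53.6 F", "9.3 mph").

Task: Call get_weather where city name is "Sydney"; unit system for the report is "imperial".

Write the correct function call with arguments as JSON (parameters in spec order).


Mapping each described value to its parameter name:
  'City name' -> city = "Sydney"
  'Unit system for the report' -> units = "imperial"
get_weather({"city": "Sydney", "units": "imperial"})


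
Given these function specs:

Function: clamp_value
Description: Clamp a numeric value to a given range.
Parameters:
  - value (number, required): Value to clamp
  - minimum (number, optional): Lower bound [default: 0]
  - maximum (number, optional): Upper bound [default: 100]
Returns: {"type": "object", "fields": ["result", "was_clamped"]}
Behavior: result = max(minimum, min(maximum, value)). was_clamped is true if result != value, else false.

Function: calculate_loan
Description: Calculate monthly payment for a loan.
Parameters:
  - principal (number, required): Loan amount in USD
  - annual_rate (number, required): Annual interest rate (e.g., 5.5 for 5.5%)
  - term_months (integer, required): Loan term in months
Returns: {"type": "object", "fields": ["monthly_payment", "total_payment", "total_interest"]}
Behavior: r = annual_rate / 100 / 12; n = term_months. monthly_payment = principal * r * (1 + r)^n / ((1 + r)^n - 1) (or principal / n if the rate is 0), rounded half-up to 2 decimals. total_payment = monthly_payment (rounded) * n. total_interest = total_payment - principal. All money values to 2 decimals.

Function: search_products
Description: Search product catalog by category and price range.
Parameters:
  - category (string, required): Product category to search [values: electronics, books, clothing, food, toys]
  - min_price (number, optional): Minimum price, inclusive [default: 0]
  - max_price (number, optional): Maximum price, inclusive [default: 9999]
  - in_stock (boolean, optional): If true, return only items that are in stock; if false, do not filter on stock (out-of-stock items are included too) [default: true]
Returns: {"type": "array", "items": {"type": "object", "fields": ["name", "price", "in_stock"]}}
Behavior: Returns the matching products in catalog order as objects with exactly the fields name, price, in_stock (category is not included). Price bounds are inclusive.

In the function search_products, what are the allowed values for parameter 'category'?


The search_products spec declares:
  - category (string, required): Product category to search [values: electronics, books, clothing, food, toys]
Allowed values:
electronics, books, clothing, food, toys


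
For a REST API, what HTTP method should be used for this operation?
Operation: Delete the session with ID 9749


GET = read, POST = create, PUT = update/replace, DELETE = remove
This operation is a removal.
DELETE


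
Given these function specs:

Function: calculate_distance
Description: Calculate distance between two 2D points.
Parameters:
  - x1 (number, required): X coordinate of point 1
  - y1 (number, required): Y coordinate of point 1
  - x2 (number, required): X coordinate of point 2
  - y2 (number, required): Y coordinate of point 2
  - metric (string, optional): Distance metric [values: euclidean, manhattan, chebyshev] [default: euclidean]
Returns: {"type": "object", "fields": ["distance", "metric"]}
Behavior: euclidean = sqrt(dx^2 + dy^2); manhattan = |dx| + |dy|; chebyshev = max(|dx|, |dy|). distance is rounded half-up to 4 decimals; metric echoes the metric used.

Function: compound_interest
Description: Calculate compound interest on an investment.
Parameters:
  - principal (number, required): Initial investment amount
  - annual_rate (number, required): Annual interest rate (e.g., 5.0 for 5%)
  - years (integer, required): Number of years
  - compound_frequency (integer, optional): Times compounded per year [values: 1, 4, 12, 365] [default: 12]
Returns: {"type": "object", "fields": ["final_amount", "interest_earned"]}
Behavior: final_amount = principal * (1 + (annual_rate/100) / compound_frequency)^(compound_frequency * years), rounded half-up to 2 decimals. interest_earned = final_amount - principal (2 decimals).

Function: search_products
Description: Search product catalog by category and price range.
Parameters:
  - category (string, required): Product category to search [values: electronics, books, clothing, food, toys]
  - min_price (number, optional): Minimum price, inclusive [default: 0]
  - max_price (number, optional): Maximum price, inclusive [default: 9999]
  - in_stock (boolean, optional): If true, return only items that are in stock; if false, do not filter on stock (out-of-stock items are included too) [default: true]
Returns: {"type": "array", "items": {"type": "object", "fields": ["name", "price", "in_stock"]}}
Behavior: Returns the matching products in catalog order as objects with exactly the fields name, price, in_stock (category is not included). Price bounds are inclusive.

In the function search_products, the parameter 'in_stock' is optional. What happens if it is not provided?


The search_products spec declares:
  - in_stock (boolean, optional): If true, return only items that are in stock; if false, do not filter on stock (out-of-stock items are included too) [default: true]
It defaults to true


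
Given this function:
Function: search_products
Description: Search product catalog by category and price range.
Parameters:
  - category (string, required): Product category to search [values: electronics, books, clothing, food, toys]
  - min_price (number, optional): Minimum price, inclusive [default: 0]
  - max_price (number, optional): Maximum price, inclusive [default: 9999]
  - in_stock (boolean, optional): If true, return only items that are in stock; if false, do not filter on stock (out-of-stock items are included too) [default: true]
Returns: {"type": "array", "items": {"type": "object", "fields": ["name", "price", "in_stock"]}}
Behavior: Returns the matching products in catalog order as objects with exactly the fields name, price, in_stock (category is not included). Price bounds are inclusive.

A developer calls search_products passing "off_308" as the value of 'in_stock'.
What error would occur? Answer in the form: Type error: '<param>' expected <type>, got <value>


Spec: 'in_stock' is declared as boolean; "off_308" is a string.
Type error: 'in_stock' expected boolean, got "off_308"


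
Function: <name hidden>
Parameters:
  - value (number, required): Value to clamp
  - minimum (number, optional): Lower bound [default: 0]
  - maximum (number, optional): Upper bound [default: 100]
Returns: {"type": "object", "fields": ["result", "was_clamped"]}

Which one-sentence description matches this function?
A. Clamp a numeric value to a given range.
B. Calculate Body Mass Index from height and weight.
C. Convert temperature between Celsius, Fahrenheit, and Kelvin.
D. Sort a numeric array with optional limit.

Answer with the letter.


Parameters value, minimum, maximum and return ["result", "was_clamped"] fit: Clamp a numeric value to a given range.
A


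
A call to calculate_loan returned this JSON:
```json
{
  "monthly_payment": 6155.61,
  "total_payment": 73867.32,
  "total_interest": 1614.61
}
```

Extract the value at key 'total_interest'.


1614.61


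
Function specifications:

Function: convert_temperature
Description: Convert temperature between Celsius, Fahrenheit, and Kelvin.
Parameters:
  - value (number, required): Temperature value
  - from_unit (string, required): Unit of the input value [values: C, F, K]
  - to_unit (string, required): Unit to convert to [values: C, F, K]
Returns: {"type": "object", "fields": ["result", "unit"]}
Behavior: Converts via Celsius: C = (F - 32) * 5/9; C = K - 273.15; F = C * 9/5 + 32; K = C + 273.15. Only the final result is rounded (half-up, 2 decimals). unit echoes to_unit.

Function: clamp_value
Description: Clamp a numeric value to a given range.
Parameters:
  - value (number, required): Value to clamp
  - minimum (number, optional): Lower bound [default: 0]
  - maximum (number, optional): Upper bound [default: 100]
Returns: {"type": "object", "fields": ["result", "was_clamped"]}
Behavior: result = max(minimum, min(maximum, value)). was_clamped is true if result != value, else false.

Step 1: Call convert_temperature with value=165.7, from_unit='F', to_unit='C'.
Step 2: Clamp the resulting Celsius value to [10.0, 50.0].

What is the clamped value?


Step 1: convert_temperature(value=165.7, from_unit=F, to_unit=C)
  To C: (165.7 - 32) * 5/9 = 74.277778
  Target is C: 74.277778
  Round to 2 decimals: 74.28
  -> result = 74.28 C
Step 2: clamp_value(value=74.28, minimum=10.0, maximum=50.0)
  result = max(10.0, min(50.0, 74.28)) = max(10.0, 50.0) = 50.0
  was_clamped = (50.0 != 74.28) = true
  -> result = 50.0
50.0


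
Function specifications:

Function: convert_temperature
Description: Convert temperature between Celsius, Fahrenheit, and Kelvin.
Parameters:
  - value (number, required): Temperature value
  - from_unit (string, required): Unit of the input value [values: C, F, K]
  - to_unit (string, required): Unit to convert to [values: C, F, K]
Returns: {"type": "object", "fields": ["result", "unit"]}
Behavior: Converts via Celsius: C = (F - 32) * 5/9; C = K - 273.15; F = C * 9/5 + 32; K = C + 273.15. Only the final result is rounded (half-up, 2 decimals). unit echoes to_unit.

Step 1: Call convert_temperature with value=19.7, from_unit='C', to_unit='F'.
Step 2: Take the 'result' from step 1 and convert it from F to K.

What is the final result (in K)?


Step 1: convert_temperature(value=19.7, from_unit=C, to_unit=F)
  Input already in C: 19.7
  To F: 19.7 * 9/5 + 32 = 67.46
  Round to 2 decimals: 67.46
  -> result = 67.46 F
Step 2: convert_temperature(value=67.46, from_unit=F, to_unit=K)
  To C: (67.46 - 32) * 5/9 = 19.7
  To K: 19.7 + 273.15 = 292.85
  Round to 2 decimals: 292.85
  -> result = 292.85 K
292.85 K


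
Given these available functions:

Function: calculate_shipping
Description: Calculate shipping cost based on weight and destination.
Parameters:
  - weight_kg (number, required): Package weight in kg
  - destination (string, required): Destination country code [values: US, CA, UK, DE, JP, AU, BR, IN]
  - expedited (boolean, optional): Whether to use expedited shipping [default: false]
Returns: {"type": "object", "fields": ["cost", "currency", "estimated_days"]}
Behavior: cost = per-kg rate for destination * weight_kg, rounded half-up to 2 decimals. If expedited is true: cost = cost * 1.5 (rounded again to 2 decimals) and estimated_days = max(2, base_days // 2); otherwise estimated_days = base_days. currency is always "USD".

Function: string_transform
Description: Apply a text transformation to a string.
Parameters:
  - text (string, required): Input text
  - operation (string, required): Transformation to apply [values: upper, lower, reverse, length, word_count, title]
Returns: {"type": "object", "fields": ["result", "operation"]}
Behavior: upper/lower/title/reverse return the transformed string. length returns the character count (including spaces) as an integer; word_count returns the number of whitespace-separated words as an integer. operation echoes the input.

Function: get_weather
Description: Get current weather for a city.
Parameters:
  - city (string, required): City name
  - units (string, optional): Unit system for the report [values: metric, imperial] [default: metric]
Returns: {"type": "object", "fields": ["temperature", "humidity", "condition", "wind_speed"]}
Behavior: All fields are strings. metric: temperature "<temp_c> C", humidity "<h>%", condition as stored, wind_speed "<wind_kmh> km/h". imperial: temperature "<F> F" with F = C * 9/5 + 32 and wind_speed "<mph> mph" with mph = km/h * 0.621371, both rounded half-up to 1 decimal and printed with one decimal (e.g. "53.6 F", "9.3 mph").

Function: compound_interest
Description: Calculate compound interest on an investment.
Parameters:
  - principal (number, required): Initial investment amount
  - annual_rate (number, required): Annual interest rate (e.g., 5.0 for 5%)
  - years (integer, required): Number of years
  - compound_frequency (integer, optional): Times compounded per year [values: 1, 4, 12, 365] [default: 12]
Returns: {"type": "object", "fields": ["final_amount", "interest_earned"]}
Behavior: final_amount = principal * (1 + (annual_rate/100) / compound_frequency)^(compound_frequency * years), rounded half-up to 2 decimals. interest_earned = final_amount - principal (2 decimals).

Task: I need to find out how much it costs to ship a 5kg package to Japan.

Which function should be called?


The task needs a function whose description is: Calculate shipping cost based on weight and destination.
calculate_shipping


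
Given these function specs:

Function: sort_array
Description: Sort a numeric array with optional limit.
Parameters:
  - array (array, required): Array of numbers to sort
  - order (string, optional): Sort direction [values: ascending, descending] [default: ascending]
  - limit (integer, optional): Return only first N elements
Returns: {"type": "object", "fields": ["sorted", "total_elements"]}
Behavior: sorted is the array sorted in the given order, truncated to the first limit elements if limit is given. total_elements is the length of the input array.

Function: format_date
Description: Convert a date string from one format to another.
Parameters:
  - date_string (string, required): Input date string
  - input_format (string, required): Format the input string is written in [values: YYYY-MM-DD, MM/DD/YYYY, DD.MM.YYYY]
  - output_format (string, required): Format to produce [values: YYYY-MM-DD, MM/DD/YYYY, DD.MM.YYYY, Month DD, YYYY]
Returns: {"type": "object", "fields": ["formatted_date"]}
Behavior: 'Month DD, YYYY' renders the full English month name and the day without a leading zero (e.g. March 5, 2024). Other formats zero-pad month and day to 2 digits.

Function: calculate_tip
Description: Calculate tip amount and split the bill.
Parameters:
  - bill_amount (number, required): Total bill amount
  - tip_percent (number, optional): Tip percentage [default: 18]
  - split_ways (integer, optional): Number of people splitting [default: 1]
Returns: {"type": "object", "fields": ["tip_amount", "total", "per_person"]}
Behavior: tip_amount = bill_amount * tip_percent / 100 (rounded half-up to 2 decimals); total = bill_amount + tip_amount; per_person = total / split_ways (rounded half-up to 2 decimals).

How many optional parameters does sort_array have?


Parameters of sort_array: array (required), order (optional), limit (optional)
Optional count:
2


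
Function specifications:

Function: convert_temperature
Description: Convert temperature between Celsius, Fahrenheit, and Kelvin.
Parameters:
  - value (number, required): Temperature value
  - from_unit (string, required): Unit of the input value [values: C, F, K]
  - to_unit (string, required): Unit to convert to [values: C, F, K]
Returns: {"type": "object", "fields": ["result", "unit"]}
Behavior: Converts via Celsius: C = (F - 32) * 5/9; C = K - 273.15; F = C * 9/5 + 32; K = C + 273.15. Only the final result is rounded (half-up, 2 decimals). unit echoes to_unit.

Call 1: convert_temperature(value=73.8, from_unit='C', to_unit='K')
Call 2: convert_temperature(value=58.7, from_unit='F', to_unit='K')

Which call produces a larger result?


Call 1:
  Input already in C: 73.8
  To K: 73.8 + 273.15 = 346.95
  Round to 2 decimals: 346.95
  -> 346.95 K
Call 2:
  To C: (58.7 - 32) * 5/9 = 14.833333
  To K: 14.833333 + 273.15 = 287.983333
  Round to 2 decimals: 287.98
  -> 287.98 K
Call 1 (346.95 K)


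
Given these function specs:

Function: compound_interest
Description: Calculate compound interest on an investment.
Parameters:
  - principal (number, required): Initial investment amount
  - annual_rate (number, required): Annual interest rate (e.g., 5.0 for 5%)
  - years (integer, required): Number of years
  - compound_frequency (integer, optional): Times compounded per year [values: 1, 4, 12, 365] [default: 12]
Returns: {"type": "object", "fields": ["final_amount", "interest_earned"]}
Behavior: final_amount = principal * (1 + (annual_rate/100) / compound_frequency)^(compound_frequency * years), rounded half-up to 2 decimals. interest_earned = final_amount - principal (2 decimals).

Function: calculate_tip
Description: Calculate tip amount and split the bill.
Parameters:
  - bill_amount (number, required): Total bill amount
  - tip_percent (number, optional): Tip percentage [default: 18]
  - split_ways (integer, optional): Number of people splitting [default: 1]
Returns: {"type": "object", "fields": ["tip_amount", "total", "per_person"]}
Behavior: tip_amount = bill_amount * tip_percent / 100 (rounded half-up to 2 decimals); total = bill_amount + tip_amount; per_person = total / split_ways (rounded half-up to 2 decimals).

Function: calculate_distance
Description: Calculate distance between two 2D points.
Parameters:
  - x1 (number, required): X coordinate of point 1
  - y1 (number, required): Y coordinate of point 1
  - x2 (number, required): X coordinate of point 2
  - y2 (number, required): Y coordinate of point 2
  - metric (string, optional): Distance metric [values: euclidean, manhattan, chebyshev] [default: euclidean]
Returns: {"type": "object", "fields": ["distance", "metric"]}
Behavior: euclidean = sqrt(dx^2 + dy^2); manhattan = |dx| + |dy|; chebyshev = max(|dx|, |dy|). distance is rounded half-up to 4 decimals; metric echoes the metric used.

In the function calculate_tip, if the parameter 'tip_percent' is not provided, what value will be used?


The calculate_tip spec declares:
  - tip_percent (number, optional): Tip percentage [default: 18]
Default:
18


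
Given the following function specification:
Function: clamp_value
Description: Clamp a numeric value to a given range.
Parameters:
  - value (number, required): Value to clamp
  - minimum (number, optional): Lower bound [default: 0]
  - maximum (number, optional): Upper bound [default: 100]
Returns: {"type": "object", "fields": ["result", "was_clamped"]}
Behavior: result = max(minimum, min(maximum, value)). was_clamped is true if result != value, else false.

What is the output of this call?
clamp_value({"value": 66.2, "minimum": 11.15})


Defaults applied: maximum=100
result = max(11.15, min(100, 66.2)) = max(11.15, 66.2) = 66.2
was_clamped = (66.2 != 66.2) = false
Output:
{"result": 66.2, "was_clamped": false}


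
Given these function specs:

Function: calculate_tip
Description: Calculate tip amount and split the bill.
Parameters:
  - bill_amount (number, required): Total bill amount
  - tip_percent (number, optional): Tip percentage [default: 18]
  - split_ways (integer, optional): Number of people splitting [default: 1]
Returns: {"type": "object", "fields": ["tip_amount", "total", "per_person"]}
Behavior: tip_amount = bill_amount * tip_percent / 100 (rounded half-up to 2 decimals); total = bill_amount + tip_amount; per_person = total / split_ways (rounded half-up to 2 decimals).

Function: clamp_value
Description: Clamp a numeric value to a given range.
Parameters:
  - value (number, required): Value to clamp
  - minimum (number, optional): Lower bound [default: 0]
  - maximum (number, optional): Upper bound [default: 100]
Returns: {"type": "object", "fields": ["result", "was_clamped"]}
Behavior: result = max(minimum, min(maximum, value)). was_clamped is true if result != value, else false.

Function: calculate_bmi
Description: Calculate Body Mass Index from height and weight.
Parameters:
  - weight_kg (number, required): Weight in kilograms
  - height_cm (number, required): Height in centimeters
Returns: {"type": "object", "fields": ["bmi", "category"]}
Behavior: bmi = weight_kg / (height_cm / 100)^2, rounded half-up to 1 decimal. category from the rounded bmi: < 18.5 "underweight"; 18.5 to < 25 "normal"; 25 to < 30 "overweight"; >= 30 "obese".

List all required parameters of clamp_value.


Parameters of clamp_value and their required/optional flag:
  value: required
  minimum: optional
  maximum: optional
value


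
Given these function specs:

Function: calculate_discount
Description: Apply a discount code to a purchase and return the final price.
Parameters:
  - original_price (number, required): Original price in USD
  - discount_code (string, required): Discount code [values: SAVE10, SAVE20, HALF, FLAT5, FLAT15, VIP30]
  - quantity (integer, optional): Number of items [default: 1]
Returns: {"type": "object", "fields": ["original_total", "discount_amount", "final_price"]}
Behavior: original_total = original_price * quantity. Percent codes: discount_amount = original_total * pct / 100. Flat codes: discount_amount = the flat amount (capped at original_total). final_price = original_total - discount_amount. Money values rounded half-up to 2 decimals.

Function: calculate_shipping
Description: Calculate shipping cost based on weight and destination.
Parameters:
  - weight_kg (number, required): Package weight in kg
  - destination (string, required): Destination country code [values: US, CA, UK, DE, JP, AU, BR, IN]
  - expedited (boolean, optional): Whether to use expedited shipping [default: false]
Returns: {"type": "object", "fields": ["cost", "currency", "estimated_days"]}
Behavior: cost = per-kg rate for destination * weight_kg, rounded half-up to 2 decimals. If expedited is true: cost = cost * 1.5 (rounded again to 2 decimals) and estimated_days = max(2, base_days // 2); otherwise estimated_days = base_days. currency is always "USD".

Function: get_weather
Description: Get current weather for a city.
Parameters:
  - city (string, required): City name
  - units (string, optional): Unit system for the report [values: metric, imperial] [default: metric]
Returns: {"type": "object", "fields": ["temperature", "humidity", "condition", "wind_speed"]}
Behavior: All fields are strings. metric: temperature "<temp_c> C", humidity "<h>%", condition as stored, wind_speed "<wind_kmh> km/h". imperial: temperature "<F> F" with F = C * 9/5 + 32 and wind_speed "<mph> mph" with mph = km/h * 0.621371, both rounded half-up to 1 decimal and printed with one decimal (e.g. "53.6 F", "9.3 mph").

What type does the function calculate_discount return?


The calculate_discount spec declares Returns: {"type": "object", "fields": ["original_total", "discount_amount", "final_price"]}
Type:
object


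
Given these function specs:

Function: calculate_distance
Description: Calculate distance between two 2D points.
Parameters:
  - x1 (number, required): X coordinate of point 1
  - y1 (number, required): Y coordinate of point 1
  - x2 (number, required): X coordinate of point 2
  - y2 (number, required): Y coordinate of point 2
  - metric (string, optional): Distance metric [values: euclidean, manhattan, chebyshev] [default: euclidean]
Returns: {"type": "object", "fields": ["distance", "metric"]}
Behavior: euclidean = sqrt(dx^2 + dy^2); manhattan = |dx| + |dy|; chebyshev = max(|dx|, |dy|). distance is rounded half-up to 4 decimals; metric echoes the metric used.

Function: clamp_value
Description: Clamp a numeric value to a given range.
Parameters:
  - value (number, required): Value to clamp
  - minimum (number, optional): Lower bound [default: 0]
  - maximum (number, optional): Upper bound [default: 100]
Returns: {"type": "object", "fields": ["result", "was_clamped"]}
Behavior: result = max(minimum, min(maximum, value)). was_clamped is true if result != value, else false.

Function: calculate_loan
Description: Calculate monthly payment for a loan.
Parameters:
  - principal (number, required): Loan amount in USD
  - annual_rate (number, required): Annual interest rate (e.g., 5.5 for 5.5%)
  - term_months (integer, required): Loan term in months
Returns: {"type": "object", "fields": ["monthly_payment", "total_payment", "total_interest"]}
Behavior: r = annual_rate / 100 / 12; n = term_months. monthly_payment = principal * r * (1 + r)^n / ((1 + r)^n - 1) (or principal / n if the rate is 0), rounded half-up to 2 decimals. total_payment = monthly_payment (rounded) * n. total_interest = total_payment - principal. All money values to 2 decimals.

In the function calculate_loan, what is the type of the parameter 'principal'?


The calculate_loan spec declares:
  - principal (number, required): Loan amount in USD
Type:
number


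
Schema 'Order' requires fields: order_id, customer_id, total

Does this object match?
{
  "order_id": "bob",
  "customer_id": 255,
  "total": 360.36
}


Checking required fields... All present.
Valid - all required fields present


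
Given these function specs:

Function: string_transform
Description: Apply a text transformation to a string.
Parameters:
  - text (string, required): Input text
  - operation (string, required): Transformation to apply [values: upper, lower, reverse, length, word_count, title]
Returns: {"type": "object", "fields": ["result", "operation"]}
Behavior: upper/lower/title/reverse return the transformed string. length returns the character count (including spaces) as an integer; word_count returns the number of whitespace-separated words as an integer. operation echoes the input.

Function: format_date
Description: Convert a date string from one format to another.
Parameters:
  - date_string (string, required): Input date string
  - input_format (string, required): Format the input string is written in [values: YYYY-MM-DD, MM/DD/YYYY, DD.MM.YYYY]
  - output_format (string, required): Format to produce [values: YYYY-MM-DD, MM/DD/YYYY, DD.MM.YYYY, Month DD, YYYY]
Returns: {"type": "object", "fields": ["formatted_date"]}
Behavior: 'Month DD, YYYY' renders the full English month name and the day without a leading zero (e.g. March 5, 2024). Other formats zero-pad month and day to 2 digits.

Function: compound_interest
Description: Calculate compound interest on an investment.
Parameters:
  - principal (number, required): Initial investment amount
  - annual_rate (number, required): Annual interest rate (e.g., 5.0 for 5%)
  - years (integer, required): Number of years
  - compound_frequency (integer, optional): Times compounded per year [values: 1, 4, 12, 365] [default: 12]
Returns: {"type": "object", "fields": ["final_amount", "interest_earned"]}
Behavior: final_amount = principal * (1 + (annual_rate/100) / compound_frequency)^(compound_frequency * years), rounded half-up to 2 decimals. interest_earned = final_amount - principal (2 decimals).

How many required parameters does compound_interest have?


Parameters of compound_interest: principal (required), annual_rate (required), years (required), compound_frequency (optional)
Required count:
3


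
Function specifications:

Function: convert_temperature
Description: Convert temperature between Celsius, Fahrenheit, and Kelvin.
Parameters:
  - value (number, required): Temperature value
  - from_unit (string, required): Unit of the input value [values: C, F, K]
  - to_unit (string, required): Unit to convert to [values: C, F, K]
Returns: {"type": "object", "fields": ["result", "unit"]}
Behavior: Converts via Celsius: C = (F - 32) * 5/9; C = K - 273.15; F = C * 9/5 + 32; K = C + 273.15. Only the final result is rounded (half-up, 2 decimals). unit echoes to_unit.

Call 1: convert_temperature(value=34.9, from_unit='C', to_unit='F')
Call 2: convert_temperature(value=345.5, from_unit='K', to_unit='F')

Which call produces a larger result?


Call 1:
  Input already in C: 34.9
  To F: 34.9 * 9/5 + 32 = 94.82
  Round to 2 decimals: 94.82
  -> 94.82 F
Call 2:
  To C: 345.5 - 273.15 = 72.35
  To F: 72.35 * 9/5 + 32 = 162.23
  Round to 2 decimals: 162.23
  -> 162.23 F
Call 2 (162.23 F)


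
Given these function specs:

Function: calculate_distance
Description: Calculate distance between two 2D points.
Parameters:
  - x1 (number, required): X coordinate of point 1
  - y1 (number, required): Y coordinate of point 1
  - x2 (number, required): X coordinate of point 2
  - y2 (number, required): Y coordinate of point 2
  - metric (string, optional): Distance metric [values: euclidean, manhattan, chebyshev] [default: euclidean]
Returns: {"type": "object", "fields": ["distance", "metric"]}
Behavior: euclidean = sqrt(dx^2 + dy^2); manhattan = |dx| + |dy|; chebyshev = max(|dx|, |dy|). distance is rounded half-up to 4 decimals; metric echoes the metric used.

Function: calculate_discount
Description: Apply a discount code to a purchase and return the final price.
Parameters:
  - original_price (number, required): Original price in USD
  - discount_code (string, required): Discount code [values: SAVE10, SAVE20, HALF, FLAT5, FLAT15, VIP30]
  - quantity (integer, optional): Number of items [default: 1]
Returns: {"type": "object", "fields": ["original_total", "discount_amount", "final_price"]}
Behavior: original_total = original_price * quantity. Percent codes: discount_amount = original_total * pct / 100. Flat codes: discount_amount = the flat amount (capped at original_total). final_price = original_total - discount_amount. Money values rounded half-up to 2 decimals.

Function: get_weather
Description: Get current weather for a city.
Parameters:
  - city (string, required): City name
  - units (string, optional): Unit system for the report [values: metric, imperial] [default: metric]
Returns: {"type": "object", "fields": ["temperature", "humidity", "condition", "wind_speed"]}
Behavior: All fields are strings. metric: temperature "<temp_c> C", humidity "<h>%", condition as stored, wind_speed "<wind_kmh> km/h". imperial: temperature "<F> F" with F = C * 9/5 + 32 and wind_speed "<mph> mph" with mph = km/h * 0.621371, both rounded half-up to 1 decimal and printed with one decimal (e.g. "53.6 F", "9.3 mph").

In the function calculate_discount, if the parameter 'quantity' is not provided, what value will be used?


The calculate_discount spec declares:
  - quantity (integer, optional): Number of items [default: 1]
Default:
1
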